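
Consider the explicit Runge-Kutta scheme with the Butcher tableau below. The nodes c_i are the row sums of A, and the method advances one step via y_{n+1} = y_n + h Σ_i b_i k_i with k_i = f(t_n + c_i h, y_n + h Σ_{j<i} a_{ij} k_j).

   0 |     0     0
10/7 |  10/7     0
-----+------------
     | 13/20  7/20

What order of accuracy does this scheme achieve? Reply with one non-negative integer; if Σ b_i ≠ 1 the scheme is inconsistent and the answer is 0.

2

b = (13/20, 7/20)
c = (0, 10/7)
Σ b_i: 13/20·1 + 7/20·1 = 1 ✓
b·c: 7/20·10/7 = 1/2 ✓; 2 stages ⇒ order 2.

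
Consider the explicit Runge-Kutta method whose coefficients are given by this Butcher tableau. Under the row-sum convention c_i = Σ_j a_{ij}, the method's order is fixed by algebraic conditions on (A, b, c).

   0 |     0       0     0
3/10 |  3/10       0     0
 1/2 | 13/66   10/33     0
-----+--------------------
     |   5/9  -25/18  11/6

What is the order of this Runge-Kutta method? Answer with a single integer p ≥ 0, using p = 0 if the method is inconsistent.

b = (5/9, -25/18, 11/6)
c = (0, 3/10, 1/2)
Ac = (0, 0, 1/11)
Σ b_i: 5/9·1 + (-25/18)·1 + 11/6·1 = 1 ✓
b·c: (-25/18)·3/10 + 11/6·1/2 = 1/2 ✓
b·c²: (-25/18)·9/100 + 11/6·1/4 = 1/3 ✓
b·Ac: 11/6·1/11 = 1/6 ✓; 3 stages ⇒ order 3.

3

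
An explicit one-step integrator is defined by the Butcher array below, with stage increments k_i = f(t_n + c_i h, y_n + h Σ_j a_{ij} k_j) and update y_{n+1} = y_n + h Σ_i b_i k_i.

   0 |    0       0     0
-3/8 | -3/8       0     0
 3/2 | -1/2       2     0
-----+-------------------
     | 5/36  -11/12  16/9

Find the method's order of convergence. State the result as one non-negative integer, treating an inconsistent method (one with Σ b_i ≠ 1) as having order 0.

b = (5/36, -11/12, 16/9)
c = (0, -3/8, 3/2)
Ac = (0, 0, -3/4)
Σ b_i: 5/36·1 + (-11/12)·1 + 16/9·1 = 1 ✓
b·c: (-11/12)·(-3/8) + 16/9·3/2 = 289/96 ≠ 1/2 ⇒ order 1.

1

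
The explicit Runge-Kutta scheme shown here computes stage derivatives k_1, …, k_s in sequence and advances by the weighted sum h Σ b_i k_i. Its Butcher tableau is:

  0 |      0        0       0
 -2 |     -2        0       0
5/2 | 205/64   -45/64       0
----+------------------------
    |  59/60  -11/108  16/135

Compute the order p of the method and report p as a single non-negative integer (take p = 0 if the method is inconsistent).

b = (59/60, -11/108, 16/135)
c = (0, -2, 5/2)
Ac = (0, 0, 45/32)
Σ b_i: 59/60·1 + (-11/108)·1 + 16/135·1 = 1 ✓
b·c: (-11/108)·(-2) + 16/135·5/2 = 1/2 ✓
b·c²: (-11/108)·4 + 16/135·25/4 = 1/3 ✓
b·Ac: 16/135·45/32 = 1/6 ✓; 3 stages ⇒ order 3.

3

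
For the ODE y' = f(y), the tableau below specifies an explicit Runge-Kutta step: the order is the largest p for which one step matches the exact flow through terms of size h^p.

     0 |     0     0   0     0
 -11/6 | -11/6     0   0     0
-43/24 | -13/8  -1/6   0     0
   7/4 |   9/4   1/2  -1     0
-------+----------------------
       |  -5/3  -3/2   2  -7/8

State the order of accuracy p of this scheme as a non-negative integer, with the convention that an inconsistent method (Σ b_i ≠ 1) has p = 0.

b = (-5/3, -3/2, 2, -7/8)
c = (0, -11/6, -43/24, 7/4)
Ac = (0, 0, 11/36, 7/8)
Σ b_i: (-5/3)·1 + (-3/2)·1 + 2·1 + (-7/8)·1 = -49/24 ≠ 1 ⇒ order 0.

0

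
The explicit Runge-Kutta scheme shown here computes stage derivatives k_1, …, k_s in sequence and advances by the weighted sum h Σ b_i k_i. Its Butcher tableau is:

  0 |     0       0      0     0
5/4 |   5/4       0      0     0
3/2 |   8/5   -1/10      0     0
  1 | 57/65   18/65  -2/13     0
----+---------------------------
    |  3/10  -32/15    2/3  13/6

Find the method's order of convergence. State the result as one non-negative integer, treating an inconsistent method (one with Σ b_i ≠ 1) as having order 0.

b = (3/10, -32/15, 2/3, 13/6)
c = (0, 5/4, 3/2, 1)
Ac = (0, 0, -1/8, 3/26)
Σ b_i: 3/10·1 + (-32/15)·1 + 2/3·1 + 13/6·1 = 1 ✓
b·c: (-32/15)·5/4 + 2/3·3/2 + 13/6·1 = 1/2 ✓
b·c²: (-32/15)·25/16 + 2/3·9/4 + 13/6·1 = 1/3 ✓
b·Ac: 2/3·(-1/8) + 13/6·3/26 = 1/6 ✓
b·c³: (-32/15)·125/64 + 2/3·27/8 + 13/6·1 = 1/4 ✓
b·(c∘Ac): 2/3·(-3/16) + 13/6·3/26 = 1/8 ✓
b·Ac²: 2/3·(-5/32) + 13/6·9/104 = 1/12 ✓
b·A²c: 13/6·1/52 = 1/24 ✓; 4 stages ⇒ order 4.

4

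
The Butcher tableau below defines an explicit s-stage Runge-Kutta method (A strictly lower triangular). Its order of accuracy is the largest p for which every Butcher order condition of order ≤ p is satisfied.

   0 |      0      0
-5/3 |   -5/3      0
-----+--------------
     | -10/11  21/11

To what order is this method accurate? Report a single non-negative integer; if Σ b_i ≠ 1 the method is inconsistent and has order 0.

b = (-10/11, 21/11)
c = (0, -5/3)
Σ b_i: (-10/11)·1 + 21/11·1 = 1 ✓
b·c: 21/11·(-5/3) = -35/11 ≠ 1/2 ⇒ order 1.

1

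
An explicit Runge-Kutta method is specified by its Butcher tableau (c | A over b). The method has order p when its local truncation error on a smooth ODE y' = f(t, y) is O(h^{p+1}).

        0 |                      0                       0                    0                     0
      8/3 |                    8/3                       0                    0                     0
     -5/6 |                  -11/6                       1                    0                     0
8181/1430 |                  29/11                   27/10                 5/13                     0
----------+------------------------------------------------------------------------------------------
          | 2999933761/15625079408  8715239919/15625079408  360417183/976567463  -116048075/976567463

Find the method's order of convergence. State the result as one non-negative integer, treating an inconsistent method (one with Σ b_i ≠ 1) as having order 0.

b = (2999933761/15625079408, 8715239919/15625079408, 360417183/976567463, -116048075/976567463)
c = (0, 8/3, -5/6, 8181/1430)
Ac = (0, 0, 8/3, 2683/390)
Σ b_i: 2999933761/15625079408·1 + 8715239919/15625079408·1 + 360417183/976567463·1 + (-116048075/976567463)·1 = 1 ✓
b·c: 8715239919/15625079408·8/3 + 360417183/976567463·(-5/6) + (-116048075/976567463)·8181/1430 = 1/2 ✓
b·c²: 8715239919/15625079408·64/9 + 360417183/976567463·25/36 + (-116048075/976567463)·66928761/2044900 = 1/3 ✓
b·Ac: 360417183/976567463·8/3 + (-116048075/976567463)·2683/390 = 1/6 ✓
b·c³: 8715239919/15625079408·512/27 + 360417183/976567463·(-125/216) + (-116048075/976567463)·547544193741/2924207000 = -298812189065909/25136846497620 ≠ 1/4 ⇒ order 3.
b·(c∘Ac): 360417183/976567463·(-20/9) + (-116048075/976567463)·7316541/185900 = -64419333511/11718809556 ≠ 1/8
b·Ac²: 360417183/976567463·64/9 + (-116048075/976567463)·45553/2340 = 10938522533/35156428668 ≠ 1/12
b·A²c: (-116048075/976567463)·40/39 = -357071000/2929702389 ≠ 1/24

3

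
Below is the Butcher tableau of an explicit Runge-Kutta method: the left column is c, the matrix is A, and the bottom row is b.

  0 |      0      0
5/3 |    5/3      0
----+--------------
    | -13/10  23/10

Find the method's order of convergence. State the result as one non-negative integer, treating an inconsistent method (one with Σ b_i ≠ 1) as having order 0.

1

b = (-13/10, 23/10)
c = (0, 5/3)
Σ b_i: (-13/10)·1 + 23/10·1 = 1 ✓
b·c: 23/10·5/3 = 23/6 ≠ 1/2 ⇒ order 1.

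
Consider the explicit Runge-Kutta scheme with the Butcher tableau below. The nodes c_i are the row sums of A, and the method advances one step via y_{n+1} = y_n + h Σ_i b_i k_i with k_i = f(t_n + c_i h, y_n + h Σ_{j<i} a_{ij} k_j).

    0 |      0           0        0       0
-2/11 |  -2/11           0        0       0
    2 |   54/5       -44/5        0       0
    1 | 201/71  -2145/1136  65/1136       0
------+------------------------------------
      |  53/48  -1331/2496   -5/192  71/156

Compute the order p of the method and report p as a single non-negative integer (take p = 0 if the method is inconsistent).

4

b = (53/48, -1331/2496, -5/192, 71/156)
c = (0, -2/11, 2, 1)
Ac = (0, 0, 8/5, 65/142)
Σ b_i: 53/48·1 + (-1331/2496)·1 + (-5/192)·1 + 71/156·1 = 1 ✓
b·c: (-1331/2496)·(-2/11) + (-5/192)·2 + 71/156·1 = 1/2 ✓
b·c²: (-1331/2496)·4/121 + (-5/192)·4 + 71/156·1 = 1/3 ✓
b·Ac: (-5/192)·8/5 + 71/156·65/142 = 1/6 ✓
b·c³: (-1331/2496)·(-8/1331) + (-5/192)·8 + 71/156·1 = 1/4 ✓
b·(c∘Ac): (-5/192)·16/5 + 71/156·65/142 = 1/8 ✓
b·Ac²: (-5/192)·(-16/55) + 71/156·130/781 = 1/12 ✓
b·A²c: 71/156·13/142 = 1/24 ✓; 4 stages ⇒ order 4.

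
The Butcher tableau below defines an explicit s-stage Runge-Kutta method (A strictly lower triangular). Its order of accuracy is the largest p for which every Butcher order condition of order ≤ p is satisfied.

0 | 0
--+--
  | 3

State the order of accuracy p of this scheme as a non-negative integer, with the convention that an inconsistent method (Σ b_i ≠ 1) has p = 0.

0

b = (3)
c = (0)
Σ b_i: 3·1 = 3 ≠ 1 ⇒ order 0.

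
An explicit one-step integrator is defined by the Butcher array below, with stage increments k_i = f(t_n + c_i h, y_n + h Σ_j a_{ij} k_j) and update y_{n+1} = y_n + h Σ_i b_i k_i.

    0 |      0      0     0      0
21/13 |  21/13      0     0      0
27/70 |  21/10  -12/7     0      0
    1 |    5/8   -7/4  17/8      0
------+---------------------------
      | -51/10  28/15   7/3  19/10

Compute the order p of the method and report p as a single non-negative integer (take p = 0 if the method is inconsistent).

b = (-51/10, 28/15, 7/3, 19/10)
c = (0, 21/13, 27/70, 1)
Ac = (0, 0, -36/13, -14613/7280)
Σ b_i: (-51/10)·1 + 28/15·1 + 7/3·1 + 19/10·1 = 1 ✓
b·c: 28/15·21/13 + 7/3·27/70 + 19/10·1 = 378/65 ≠ 1/2 ⇒ order 1.

1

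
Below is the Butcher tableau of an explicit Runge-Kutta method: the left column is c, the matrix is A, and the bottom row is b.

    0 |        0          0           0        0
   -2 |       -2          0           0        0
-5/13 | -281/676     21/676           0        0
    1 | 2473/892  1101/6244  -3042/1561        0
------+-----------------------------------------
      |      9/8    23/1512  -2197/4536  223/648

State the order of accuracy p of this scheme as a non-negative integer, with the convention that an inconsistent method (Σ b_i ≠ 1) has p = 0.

b = (9/8, 23/1512, -2197/4536, 223/648)
c = (0, -2, -5/13, 1)
Ac = (0, 0, -21/338, 177/446)
Σ b_i: 9/8·1 + 23/1512·1 + (-2197/4536)·1 + 223/648·1 = 1 ✓
b·c: 23/1512·(-2) + (-2197/4536)·(-5/13) + 223/648·1 = 1/2 ✓
b·c²: 23/1512·4 + (-2197/4536)·25/169 + 223/648·1 = 1/3 ✓
b·Ac: (-2197/4536)·(-21/338) + 223/648·177/446 = 1/6 ✓
b·c³: 23/1512·(-8) + (-2197/4536)·(-125/2197) + 223/648·1 = 1/4 ✓
b·(c∘Ac): (-2197/4536)·105/4394 + 223/648·177/446 = 1/8 ✓
b·Ac²: (-2197/4536)·21/169 + 223/648·93/223 = 1/12 ✓
b·A²c: 223/648·27/223 = 1/24 ✓; 4 stages ⇒ order 4.

4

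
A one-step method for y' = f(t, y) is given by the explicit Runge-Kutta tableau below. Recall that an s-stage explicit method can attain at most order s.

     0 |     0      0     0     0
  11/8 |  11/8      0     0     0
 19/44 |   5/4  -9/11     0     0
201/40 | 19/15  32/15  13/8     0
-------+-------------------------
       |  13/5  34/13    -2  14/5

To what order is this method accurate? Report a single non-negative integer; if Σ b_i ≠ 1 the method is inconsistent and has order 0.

0

b = (13/5, 34/13, -2, 14/5)
c = (0, 11/8, 19/44, 201/40)
Ac = (0, 0, -9/8, 19193/5280)
Σ b_i: 13/5·1 + 34/13·1 + (-2)·1 + 14/5·1 = 391/65 ≠ 1 ⇒ order 0.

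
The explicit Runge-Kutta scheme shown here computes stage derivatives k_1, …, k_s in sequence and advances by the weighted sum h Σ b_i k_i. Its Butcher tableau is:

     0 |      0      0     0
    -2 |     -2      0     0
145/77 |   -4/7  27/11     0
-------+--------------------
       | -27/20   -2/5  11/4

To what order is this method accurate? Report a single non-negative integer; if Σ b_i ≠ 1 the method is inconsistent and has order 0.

1

b = (-27/20, -2/5, 11/4)
c = (0, -2, 145/77)
Ac = (0, 0, -54/11)
Σ b_i: (-27/20)·1 + (-2/5)·1 + 11/4·1 = 1 ✓
b·c: (-2/5)·(-2) + 11/4·145/77 = 837/140 ≠ 1/2 ⇒ order 1.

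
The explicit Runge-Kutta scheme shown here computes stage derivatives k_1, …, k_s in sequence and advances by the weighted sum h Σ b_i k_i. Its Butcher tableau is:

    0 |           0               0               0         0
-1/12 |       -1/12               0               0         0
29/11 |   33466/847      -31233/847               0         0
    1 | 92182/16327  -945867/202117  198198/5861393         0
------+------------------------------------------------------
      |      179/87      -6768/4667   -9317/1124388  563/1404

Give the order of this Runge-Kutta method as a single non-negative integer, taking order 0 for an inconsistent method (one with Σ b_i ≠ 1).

4

b = (179/87, -6768/4667, -9317/1124388, 563/1404)
c = (0, -1/12, 29/11, 1)
Ac = (0, 0, 10411/3388, 1079/2252)
Σ b_i: 179/87·1 + (-6768/4667)·1 + (-9317/1124388)·1 + 563/1404·1 = 1 ✓
b·c: (-6768/4667)·(-1/12) + (-9317/1124388)·29/11 + 563/1404·1 = 1/2 ✓
b·c²: (-6768/4667)·1/144 + (-9317/1124388)·841/121 + 563/1404·1 = 1/3 ✓
b·Ac: (-9317/1124388)·10411/3388 + 563/1404·1079/2252 = 1/6 ✓
b·c³: (-6768/4667)·(-1/1728) + (-9317/1124388)·24389/1331 + 563/1404·1 = 1/4 ✓
b·(c∘Ac): (-9317/1124388)·301919/37268 + 563/1404·1079/2252 = 1/8 ✓
b·Ac²: (-9317/1124388)·(-10411/40656) + 563/1404·5473/27024 = 1/12 ✓
b·A²c: 563/1404·117/1126 = 1/24 ✓; 4 stages ⇒ order 4.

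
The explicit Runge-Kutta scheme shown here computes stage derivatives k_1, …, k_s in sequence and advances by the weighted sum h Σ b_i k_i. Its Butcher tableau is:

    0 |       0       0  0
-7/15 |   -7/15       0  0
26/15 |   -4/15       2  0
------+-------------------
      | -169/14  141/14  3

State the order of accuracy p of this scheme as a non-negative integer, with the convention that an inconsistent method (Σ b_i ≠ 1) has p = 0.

b = (-169/14, 141/14, 3)
c = (0, -7/15, 26/15)
Ac = (0, 0, -14/15)
Σ b_i: (-169/14)·1 + 141/14·1 + 3·1 = 1 ✓
b·c: 141/14·(-7/15) + 3·26/15 = 1/2 ✓
b·c²: 141/14·49/225 + 3·676/225 = 1681/150 ≠ 1/3 ⇒ order 2.
b·Ac: 3·(-14/15) = -14/5 ≠ 1/6

2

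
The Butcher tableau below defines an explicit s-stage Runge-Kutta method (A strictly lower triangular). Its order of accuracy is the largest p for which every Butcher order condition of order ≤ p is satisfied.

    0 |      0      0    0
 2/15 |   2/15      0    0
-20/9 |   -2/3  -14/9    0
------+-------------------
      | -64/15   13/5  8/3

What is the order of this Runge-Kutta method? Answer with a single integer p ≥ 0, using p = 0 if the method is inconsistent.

1

b = (-64/15, 13/5, 8/3)
c = (0, 2/15, -20/9)
Ac = (0, 0, -28/135)
Σ b_i: (-64/15)·1 + 13/5·1 + 8/3·1 = 1 ✓
b·c: 13/5·2/15 + 8/3·(-20/9) = -3766/675 ≠ 1/2 ⇒ order 1.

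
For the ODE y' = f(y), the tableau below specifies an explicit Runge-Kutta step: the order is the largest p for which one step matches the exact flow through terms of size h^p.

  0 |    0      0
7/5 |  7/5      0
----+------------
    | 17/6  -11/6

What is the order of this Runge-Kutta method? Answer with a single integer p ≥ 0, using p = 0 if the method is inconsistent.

b = (17/6, -11/6)
c = (0, 7/5)
Σ b_i: 17/6·1 + (-11/6)·1 = 1 ✓
b·c: (-11/6)·7/5 = -77/30 ≠ 1/2 ⇒ order 1.

1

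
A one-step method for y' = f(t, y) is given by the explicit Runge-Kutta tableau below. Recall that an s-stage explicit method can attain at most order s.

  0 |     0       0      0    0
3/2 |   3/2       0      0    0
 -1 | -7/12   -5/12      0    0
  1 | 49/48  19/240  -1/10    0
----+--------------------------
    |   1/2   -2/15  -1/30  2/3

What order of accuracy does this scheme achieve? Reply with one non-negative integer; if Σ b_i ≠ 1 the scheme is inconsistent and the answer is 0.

b = (1/2, -2/15, -1/30, 2/3)
c = (0, 3/2, -1, 1)
Ac = (0, 0, -5/8, 7/32)
Σ b_i: 1/2·1 + (-2/15)·1 + (-1/30)·1 + 2/3·1 = 1 ✓
b·c: (-2/15)·3/2 + (-1/30)·(-1) + 2/3·1 = 1/2 ✓
b·c²: (-2/15)·9/4 + (-1/30)·1 + 2/3·1 = 1/3 ✓
b·Ac: (-1/30)·(-5/8) + 2/3·7/32 = 1/6 ✓
b·c³: (-2/15)·27/8 + (-1/30)·(-1) + 2/3·1 = 1/4 ✓
b·(c∘Ac): (-1/30)·5/8 + 2/3·7/32 = 1/8 ✓
b·Ac²: (-1/30)·(-15/16) + 2/3·5/64 = 1/12 ✓
b·A²c: 2/3·1/16 = 1/24 ✓; 4 stages ⇒ order 4.

4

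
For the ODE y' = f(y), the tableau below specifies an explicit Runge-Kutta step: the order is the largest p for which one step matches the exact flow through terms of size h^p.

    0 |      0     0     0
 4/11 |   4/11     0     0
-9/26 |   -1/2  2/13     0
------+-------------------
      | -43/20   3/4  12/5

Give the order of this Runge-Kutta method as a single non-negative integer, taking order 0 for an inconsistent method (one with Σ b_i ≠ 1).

b = (-43/20, 3/4, 12/5)
c = (0, 4/11, -9/26)
Ac = (0, 0, 8/143)
Σ b_i: (-43/20)·1 + 3/4·1 + 12/5·1 = 1 ✓
b·c: 3/4·4/11 + 12/5·(-9/26) = -399/715 ≠ 1/2 ⇒ order 1.

1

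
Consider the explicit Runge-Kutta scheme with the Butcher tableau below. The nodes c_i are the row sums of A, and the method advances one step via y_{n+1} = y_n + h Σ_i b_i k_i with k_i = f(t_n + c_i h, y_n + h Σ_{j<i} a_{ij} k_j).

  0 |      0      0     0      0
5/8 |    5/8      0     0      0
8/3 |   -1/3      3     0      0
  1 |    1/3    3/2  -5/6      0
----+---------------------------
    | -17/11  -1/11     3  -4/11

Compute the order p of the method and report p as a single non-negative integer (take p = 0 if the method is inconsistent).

1

b = (-17/11, -1/11, 3, -4/11)
c = (0, 5/8, 8/3, 1)
Ac = (0, 0, 15/8, -185/144)
Σ b_i: (-17/11)·1 + (-1/11)·1 + 3·1 + (-4/11)·1 = 1 ✓
b·c: (-1/11)·5/8 + 3·8/3 + (-4/11)·1 = 667/88 ≠ 1/2 ⇒ order 1.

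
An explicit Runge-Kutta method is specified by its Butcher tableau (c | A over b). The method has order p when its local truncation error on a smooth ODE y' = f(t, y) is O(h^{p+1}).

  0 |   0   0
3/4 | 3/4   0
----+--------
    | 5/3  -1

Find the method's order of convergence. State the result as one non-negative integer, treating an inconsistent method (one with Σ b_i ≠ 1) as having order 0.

0

b = (5/3, -1)
c = (0, 3/4)
Σ b_i: 5/3·1 + (-1)·1 = 2/3 ≠ 1 ⇒ order 0.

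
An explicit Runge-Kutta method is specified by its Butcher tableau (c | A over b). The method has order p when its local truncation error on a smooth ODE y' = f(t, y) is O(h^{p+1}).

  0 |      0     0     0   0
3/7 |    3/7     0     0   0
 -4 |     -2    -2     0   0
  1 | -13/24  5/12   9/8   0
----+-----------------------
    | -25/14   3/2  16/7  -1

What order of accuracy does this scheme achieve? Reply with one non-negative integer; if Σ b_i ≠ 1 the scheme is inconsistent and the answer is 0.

1

b = (-25/14, 3/2, 16/7, -1)
c = (0, 3/7, -4, 1)
Ac = (0, 0, -6/7, -121/28)
Σ b_i: (-25/14)·1 + 3/2·1 + 16/7·1 + (-1)·1 = 1 ✓
b·c: 3/2·3/7 + 16/7·(-4) + (-1)·1 = -19/2 ≠ 1/2 ⇒ order 1.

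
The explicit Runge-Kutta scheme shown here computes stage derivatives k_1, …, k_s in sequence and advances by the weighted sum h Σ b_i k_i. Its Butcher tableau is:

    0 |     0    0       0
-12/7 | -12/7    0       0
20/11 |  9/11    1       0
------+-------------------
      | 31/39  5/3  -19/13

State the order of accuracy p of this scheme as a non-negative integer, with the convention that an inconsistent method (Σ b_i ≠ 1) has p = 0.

b = (31/39, 5/3, -19/13)
c = (0, -12/7, 20/11)
Ac = (0, 0, -12/7)
Σ b_i: 31/39·1 + 5/3·1 + (-19/13)·1 = 1 ✓
b·c: 5/3·(-12/7) + (-19/13)·20/11 = -5520/1001 ≠ 1/2 ⇒ order 1.

1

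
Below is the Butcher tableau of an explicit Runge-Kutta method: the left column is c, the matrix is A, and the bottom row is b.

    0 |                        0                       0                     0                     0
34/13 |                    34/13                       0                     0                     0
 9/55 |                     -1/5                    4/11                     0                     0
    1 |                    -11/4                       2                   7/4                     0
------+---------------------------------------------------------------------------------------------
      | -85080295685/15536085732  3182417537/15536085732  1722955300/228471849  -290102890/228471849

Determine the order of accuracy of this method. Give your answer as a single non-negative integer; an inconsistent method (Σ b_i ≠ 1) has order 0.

3

b = (-85080295685/15536085732, 3182417537/15536085732, 1722955300/228471849, -290102890/228471849)
c = (0, 34/13, 9/55, 1)
Ac = (0, 0, 136/143, 15779/2860)
Σ b_i: (-85080295685/15536085732)·1 + 3182417537/15536085732·1 + 1722955300/228471849·1 + (-290102890/228471849)·1 = 1 ✓
b·c: 3182417537/15536085732·34/13 + 1722955300/228471849·9/55 + (-290102890/228471849)·1 = 1/2 ✓
b·c²: 3182417537/15536085732·1156/169 + 1722955300/228471849·81/3025 + (-290102890/228471849)·1 = 1/3 ✓
b·Ac: 1722955300/228471849·136/143 + (-290102890/228471849)·15779/2860 = 1/6 ✓
b·c³: 3182417537/15536085732·39304/2197 + 1722955300/228471849·729/166375 + (-290102890/228471849)·1 = 132202573388/54452457345 ≠ 1/4 ⇒ order 3.
b·(c∘Ac): 1722955300/228471849·1224/7865 + (-290102890/228471849)·15779/2860 = -34642379641/5940268074 ≠ 1/8
b·Ac²: 1722955300/228471849·4624/1859 + (-290102890/228471849)·28071023/2044900 = 144558261157/108904914690 ≠ 1/12
b·A²c: (-290102890/228471849)·238/143 = -6276771620/2970134037 ≠ 1/24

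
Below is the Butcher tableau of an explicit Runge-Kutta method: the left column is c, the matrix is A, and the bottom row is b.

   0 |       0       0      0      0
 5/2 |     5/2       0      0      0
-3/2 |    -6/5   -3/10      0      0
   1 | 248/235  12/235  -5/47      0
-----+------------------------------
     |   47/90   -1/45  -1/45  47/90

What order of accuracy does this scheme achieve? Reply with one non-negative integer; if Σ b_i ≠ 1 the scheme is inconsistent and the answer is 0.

4

b = (47/90, -1/45, -1/45, 47/90)
c = (0, 5/2, -3/2, 1)
Ac = (0, 0, -3/4, 27/94)
Σ b_i: 47/90·1 + (-1/45)·1 + (-1/45)·1 + 47/90·1 = 1 ✓
b·c: (-1/45)·5/2 + (-1/45)·(-3/2) + 47/90·1 = 1/2 ✓
b·c²: (-1/45)·25/4 + (-1/45)·9/4 + 47/90·1 = 1/3 ✓
b·Ac: (-1/45)·(-3/4) + 47/90·27/94 = 1/6 ✓
b·c³: (-1/45)·125/8 + (-1/45)·(-27/8) + 47/90·1 = 1/4 ✓
b·(c∘Ac): (-1/45)·9/8 + 47/90·27/94 = 1/8 ✓
b·Ac²: (-1/45)·(-15/8) + 47/90·15/188 = 1/12 ✓
b·A²c: 47/90·15/188 = 1/24 ✓; 4 stages ⇒ order 4.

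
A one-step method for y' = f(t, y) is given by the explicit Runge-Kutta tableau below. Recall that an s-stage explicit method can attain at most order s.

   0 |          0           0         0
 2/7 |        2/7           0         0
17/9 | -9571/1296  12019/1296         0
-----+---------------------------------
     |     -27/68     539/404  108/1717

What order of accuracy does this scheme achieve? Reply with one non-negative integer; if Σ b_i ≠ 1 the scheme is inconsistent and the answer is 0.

b = (-27/68, 539/404, 108/1717)
c = (0, 2/7, 17/9)
Ac = (0, 0, 1717/648)
Σ b_i: (-27/68)·1 + 539/404·1 + 108/1717·1 = 1 ✓
b·c: 539/404·2/7 + 108/1717·17/9 = 1/2 ✓
b·c²: 539/404·4/49 + 108/1717·289/81 = 1/3 ✓
b·Ac: 108/1717·1717/648 = 1/6 ✓; 3 stages ⇒ order 3.

3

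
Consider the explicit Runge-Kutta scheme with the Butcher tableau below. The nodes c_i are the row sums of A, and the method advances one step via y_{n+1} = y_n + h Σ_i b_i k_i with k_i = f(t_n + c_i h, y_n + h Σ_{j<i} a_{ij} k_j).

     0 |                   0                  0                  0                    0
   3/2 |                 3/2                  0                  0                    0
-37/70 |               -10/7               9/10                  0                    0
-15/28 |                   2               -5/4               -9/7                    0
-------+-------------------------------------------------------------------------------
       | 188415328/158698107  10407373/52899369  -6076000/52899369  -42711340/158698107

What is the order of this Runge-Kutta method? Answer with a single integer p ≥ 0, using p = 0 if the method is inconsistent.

b = (188415328/158698107, 10407373/52899369, -6076000/52899369, -42711340/158698107)
c = (0, 3/2, -37/70, -15/28)
Ac = (0, 0, 27/20, -2343/1960)
Σ b_i: 188415328/158698107·1 + 10407373/52899369·1 + (-6076000/52899369)·1 + (-42711340/158698107)·1 = 1 ✓
b·c: 10407373/52899369·3/2 + (-6076000/52899369)·(-37/70) + (-42711340/158698107)·(-15/28) = 1/2 ✓
b·c²: 10407373/52899369·9/4 + (-6076000/52899369)·1369/4900 + (-42711340/158698107)·225/784 = 1/3 ✓
b·Ac: (-6076000/52899369)·27/20 + (-42711340/158698107)·(-2343/1960) = 1/6 ✓
b·c³: 10407373/52899369·27/8 + (-6076000/52899369)·(-50653/343000) + (-42711340/158698107)·(-3375/21952) = 611376703/846389904 ≠ 1/4 ⇒ order 3.
b·(c∘Ac): (-6076000/52899369)·(-999/1400) + (-42711340/158698107)·7029/10976 = -89259295/987454888 ≠ 1/8
b·Ac²: (-6076000/52899369)·81/40 + (-42711340/158698107)·(-435159/137200) = 1533099633/2468637220 ≠ 1/12
b·A²c: (-42711340/158698107)·(-243/140) = 8237187/17633123 ≠ 1/24

3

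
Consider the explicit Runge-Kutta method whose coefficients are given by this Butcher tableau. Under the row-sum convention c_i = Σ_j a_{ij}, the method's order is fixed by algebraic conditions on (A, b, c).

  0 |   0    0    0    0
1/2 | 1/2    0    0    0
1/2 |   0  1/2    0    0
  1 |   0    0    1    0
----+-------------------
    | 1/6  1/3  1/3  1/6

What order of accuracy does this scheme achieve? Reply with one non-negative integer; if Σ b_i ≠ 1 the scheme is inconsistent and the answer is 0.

4

b = (1/6, 1/3, 1/3, 1/6)
c = (0, 1/2, 1/2, 1)
Ac = (0, 0, 1/4, 1/2)
Σ b_i: 1/6·1 + 1/3·1 + 1/3·1 + 1/6·1 = 1 ✓
b·c: 1/3·1/2 + 1/3·1/2 + 1/6·1 = 1/2 ✓
b·c²: 1/3·1/4 + 1/3·1/4 + 1/6·1 = 1/3 ✓
b·Ac: 1/3·1/4 + 1/6·1/2 = 1/6 ✓
b·c³: 1/3·1/8 + 1/3·1/8 + 1/6·1 = 1/4 ✓
b·(c∘Ac): 1/3·1/8 + 1/6·1/2 = 1/8 ✓
b·Ac²: 1/3·1/8 + 1/6·1/4 = 1/12 ✓
b·A²c: 1/6·1/4 = 1/24 ✓; 4 stages ⇒ order 4.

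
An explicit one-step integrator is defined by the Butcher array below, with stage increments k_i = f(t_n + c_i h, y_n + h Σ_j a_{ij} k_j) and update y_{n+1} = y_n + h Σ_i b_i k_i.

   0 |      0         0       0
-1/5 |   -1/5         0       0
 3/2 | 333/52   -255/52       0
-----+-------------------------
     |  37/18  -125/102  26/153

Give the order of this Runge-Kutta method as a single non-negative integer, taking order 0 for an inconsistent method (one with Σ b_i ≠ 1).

3

b = (37/18, -125/102, 26/153)
c = (0, -1/5, 3/2)
Ac = (0, 0, 51/52)
Σ b_i: 37/18·1 + (-125/102)·1 + 26/153·1 = 1 ✓
b·c: (-125/102)·(-1/5) + 26/153·3/2 = 1/2 ✓
b·c²: (-125/102)·1/25 + 26/153·9/4 = 1/3 ✓
b·Ac: 26/153·51/52 = 1/6 ✓; 3 stages ⇒ order 3.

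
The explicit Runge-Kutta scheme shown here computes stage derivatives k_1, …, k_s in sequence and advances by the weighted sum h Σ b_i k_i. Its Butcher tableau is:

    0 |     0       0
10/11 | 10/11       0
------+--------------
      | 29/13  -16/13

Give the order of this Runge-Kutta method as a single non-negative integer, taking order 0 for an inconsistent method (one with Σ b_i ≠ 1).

1

b = (29/13, -16/13)
c = (0, 10/11)
Σ b_i: 29/13·1 + (-16/13)·1 = 1 ✓
b·c: (-16/13)·10/11 = -160/143 ≠ 1/2 ⇒ order 1.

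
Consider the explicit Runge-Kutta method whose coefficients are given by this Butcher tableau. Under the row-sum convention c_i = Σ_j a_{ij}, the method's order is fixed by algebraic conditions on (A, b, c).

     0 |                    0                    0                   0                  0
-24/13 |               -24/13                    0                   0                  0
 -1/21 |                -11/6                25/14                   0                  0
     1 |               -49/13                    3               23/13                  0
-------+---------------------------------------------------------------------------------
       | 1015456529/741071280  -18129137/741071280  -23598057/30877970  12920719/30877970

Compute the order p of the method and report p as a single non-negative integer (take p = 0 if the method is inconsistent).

3

b = (1015456529/741071280, -18129137/741071280, -23598057/30877970, 12920719/30877970)
c = (0, -24/13, -1/21, 1)
Ac = (0, 0, -300/91, -1535/273)
Σ b_i: 1015456529/741071280·1 + (-18129137/741071280)·1 + (-23598057/30877970)·1 + 12920719/30877970·1 = 1 ✓
b·c: (-18129137/741071280)·(-24/13) + (-23598057/30877970)·(-1/21) + 12920719/30877970·1 = 1/2 ✓
b·c²: (-18129137/741071280)·576/169 + (-23598057/30877970)·1/441 + 12920719/30877970·1 = 1/3 ✓
b·Ac: (-23598057/30877970)·(-300/91) + 12920719/30877970·(-1535/273) = 1/6 ✓
b·c³: (-18129137/741071280)·(-13824/2197) + (-23598057/30877970)·(-1/9261) + 12920719/30877970·1 = 1034062742/1806361245 ≠ 1/4 ⇒ order 3.
b·(c∘Ac): (-23598057/30877970)·100/637 + 12920719/30877970·(-1535/273) = -595561399/240848166 ≠ 1/8
b·Ac²: (-23598057/30877970)·7200/1183 + 12920719/30877970·762347/74529 = -122001041101/328757746590 ≠ 1/12
b·A²c: 12920719/30877970·(-6900/1183) = -1273613730/521837693 ≠ 1/24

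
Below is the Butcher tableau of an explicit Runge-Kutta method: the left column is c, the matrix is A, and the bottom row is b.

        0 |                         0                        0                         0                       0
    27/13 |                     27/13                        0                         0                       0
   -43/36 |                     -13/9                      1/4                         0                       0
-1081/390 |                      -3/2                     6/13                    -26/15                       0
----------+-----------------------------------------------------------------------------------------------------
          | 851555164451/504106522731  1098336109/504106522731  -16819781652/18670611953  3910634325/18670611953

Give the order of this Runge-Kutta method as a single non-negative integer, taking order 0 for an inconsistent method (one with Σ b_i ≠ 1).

3

b = (851555164451/504106522731, 1098336109/504106522731, -16819781652/18670611953, 3910634325/18670611953)
c = (0, 27/13, -43/36, -1081/390)
Ac = (0, 0, 27/52, 138211/45630)
Σ b_i: 851555164451/504106522731·1 + 1098336109/504106522731·1 + (-16819781652/18670611953)·1 + 3910634325/18670611953·1 = 1 ✓
b·c: 1098336109/504106522731·27/13 + (-16819781652/18670611953)·(-43/36) + 3910634325/18670611953·(-1081/390) = 1/2 ✓
b·c²: 1098336109/504106522731·729/169 + (-16819781652/18670611953)·1849/1296 + 3910634325/18670611953·1168561/152100 = 1/3 ✓
b·Ac: (-16819781652/18670611953)·27/52 + 3910634325/18670611953·138211/45630 = 1/6 ✓
b·c³: 1098336109/504106522731·19683/2197 + (-16819781652/18670611953)·(-79507/46656) + 3910634325/18670611953·(-1263214441/59319000) = -19803717644789017/6815520187323120 ≠ 1/4 ⇒ order 3.
b·(c∘Ac): (-16819781652/18670611953)·(-129/208) + 3910634325/18670611953·(-149406091/17795700) = -68143035479885/56796001561026 ≠ 1/8
b·Ac²: (-16819781652/18670611953)·729/676 + 3910634325/18670611953·(-10294009/21354840) = -56226259931249/52427078364024 ≠ 1/12
b·A²c: 3910634325/18670611953·(-9/10) = -7039141785/37341223906 ≠ 1/24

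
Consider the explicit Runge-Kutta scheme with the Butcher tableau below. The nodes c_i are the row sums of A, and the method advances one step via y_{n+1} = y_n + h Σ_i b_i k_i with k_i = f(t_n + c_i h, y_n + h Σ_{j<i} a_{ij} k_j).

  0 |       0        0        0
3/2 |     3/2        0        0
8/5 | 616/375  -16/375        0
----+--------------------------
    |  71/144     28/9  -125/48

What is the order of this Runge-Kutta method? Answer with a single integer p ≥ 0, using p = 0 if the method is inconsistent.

3

b = (71/144, 28/9, -125/48)
c = (0, 3/2, 8/5)
Ac = (0, 0, -8/125)
Σ b_i: 71/144·1 + 28/9·1 + (-125/48)·1 = 1 ✓
b·c: 28/9·3/2 + (-125/48)·8/5 = 1/2 ✓
b·c²: 28/9·9/4 + (-125/48)·64/25 = 1/3 ✓
b·Ac: (-125/48)·(-8/125) = 1/6 ✓; 3 stages ⇒ order 3.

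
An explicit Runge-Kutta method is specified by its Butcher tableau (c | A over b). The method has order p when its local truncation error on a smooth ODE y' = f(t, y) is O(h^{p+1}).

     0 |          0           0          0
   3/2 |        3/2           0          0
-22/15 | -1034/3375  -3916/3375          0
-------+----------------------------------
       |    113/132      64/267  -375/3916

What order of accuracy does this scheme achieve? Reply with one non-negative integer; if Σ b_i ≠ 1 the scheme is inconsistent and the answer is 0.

3

b = (113/132, 64/267, -375/3916)
c = (0, 3/2, -22/15)
Ac = (0, 0, -1958/1125)
Σ b_i: 113/132·1 + 64/267·1 + (-375/3916)·1 = 1 ✓
b·c: 64/267·3/2 + (-375/3916)·(-22/15) = 1/2 ✓
b·c²: 64/267·9/4 + (-375/3916)·484/225 = 1/3 ✓
b·Ac: (-375/3916)·(-1958/1125) = 1/6 ✓; 3 stages ⇒ order 3.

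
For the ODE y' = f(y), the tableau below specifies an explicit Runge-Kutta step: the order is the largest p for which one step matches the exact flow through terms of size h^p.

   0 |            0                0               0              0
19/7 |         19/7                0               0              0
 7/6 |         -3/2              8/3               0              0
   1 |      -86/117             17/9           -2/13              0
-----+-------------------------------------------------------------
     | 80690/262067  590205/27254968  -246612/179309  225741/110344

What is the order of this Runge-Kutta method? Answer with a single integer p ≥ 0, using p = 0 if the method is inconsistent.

3

b = (80690/262067, 590205/27254968, -246612/179309, 225741/110344)
c = (0, 19/7, 7/6, 1)
Ac = (0, 0, 152/21, 4052/819)
Σ b_i: 80690/262067·1 + 590205/27254968·1 + (-246612/179309)·1 + 225741/110344·1 = 1 ✓
b·c: 590205/27254968·19/7 + (-246612/179309)·7/6 + 225741/110344·1 = 1/2 ✓
b·c²: 590205/27254968·361/49 + (-246612/179309)·49/36 + 225741/110344·1 = 1/3 ✓
b·Ac: (-246612/179309)·152/21 + 225741/110344·4052/819 = 1/6 ✓
b·c³: 590205/27254968·6859/343 + (-246612/179309)·343/216 + 225741/110344·1 = 256195/868959 ≠ 1/4 ⇒ order 3.
b·(c∘Ac): (-246612/179309)·76/9 + 225741/110344·4052/819 = -3746615/2510326 ≠ 1/8
b·Ac²: (-246612/179309)·2888/147 + 225741/110344·52387/3822 = 1576727/1544816 ≠ 1/12
b·A²c: 225741/110344·(-304/273) = -2859386/1255163 ≠ 1/24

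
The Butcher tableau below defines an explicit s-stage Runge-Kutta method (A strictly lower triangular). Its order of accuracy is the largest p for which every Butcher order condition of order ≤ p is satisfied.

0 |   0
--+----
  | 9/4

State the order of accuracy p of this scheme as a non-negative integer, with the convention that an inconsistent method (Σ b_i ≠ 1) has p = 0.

b = (9/4)
c = (0)
Σ b_i: 9/4·1 = 9/4 ≠ 1 ⇒ order 0.

0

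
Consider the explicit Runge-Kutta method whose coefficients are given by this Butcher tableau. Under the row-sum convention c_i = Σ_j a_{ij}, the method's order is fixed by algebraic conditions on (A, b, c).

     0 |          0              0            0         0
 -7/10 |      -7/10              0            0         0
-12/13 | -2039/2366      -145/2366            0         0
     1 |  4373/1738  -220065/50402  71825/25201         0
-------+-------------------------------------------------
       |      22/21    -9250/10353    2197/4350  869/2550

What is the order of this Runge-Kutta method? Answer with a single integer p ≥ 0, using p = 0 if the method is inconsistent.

4

b = (22/21, -9250/10353, 2197/4350, 869/2550)
c = (0, -7/10, -12/13, 1)
Ac = (0, 0, 29/676, 1479/3476)
Σ b_i: 22/21·1 + (-9250/10353)·1 + 2197/4350·1 + 869/2550·1 = 1 ✓
b·c: (-9250/10353)·(-7/10) + 2197/4350·(-12/13) + 869/2550·1 = 1/2 ✓
b·c²: (-9250/10353)·49/100 + 2197/4350·144/169 + 869/2550·1 = 1/3 ✓
b·Ac: 2197/4350·29/676 + 869/2550·1479/3476 = 1/6 ✓
b·c³: (-9250/10353)·(-343/1000) + 2197/4350·(-1728/2197) + 869/2550·1 = 1/4 ✓
b·(c∘Ac): 2197/4350·(-87/2197) + 869/2550·1479/3476 = 1/8 ✓
b·Ac²: 2197/4350·(-203/6760) + 869/2550·10047/34760 = 1/12 ✓
b·A²c: 869/2550·425/3476 = 1/24 ✓; 4 stages ⇒ order 4.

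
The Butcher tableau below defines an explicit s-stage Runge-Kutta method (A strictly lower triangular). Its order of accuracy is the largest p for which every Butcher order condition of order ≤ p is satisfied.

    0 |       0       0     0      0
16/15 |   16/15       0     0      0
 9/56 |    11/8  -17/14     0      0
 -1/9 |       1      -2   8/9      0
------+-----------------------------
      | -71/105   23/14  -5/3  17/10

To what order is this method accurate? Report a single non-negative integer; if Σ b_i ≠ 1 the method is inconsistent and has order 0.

b = (-71/105, 23/14, -5/3, 17/10)
c = (0, 16/15, 9/56, -1/9)
Ac = (0, 0, -136/105, -209/105)
Σ b_i: (-71/105)·1 + 23/14·1 + (-5/3)·1 + 17/10·1 = 1 ✓
b·c: 23/14·16/15 + (-5/3)·9/56 + 17/10·(-1/9) = 653/504 ≠ 1/2 ⇒ order 1.

1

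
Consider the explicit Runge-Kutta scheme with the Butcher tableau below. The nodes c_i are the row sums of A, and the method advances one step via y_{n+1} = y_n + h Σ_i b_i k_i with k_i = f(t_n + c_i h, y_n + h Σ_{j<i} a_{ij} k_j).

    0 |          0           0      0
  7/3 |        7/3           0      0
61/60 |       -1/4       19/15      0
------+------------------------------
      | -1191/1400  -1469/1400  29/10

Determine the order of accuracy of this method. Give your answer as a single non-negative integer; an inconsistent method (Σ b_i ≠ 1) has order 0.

b = (-1191/1400, -1469/1400, 29/10)
c = (0, 7/3, 61/60)
Ac = (0, 0, 133/45)
Σ b_i: (-1191/1400)·1 + (-1469/1400)·1 + 29/10·1 = 1 ✓
b·c: (-1469/1400)·7/3 + 29/10·61/60 = 1/2 ✓
b·c²: (-1469/1400)·49/9 + 29/10·3721/3600 = -97751/36000 ≠ 1/3 ⇒ order 2.
b·Ac: 29/10·133/45 = 3857/450 ≠ 1/6

2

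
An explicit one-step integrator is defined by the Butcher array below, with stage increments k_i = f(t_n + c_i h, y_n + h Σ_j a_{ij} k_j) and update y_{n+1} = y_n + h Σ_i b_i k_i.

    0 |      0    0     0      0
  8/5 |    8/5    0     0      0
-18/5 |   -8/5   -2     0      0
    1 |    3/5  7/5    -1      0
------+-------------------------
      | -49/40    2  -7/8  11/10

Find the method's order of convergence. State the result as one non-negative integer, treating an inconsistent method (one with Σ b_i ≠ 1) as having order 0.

b = (-49/40, 2, -7/8, 11/10)
c = (0, 8/5, -18/5, 1)
Ac = (0, 0, -16/5, 146/25)
Σ b_i: (-49/40)·1 + 2·1 + (-7/8)·1 + 11/10·1 = 1 ✓
b·c: 2·8/5 + (-7/8)·(-18/5) + 11/10·1 = 149/20 ≠ 1/2 ⇒ order 1.

1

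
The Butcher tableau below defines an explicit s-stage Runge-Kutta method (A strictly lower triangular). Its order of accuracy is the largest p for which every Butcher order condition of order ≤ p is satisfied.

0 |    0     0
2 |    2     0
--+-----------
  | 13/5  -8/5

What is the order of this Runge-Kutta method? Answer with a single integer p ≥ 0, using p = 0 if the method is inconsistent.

b = (13/5, -8/5)
c = (0, 2)
Σ b_i: 13/5·1 + (-8/5)·1 = 1 ✓
b·c: (-8/5)·2 = -16/5 ≠ 1/2 ⇒ order 1.

1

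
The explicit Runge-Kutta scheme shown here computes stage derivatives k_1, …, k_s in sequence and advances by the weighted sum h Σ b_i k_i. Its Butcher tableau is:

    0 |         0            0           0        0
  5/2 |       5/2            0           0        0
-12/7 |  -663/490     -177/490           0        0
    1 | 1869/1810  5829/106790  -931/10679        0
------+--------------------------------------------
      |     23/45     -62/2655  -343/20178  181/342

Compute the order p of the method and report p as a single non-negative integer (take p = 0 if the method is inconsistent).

b = (23/45, -62/2655, -343/20178, 181/342)
c = (0, 5/2, -12/7, 1)
Ac = (0, 0, -177/196, 207/724)
Σ b_i: 23/45·1 + (-62/2655)·1 + (-343/20178)·1 + 181/342·1 = 1 ✓
b·c: (-62/2655)·5/2 + (-343/20178)·(-12/7) + 181/342·1 = 1/2 ✓
b·c²: (-62/2655)·25/4 + (-343/20178)·144/49 + 181/342·1 = 1/3 ✓
b·Ac: (-343/20178)·(-177/196) + 181/342·207/724 = 1/6 ✓
b·c³: (-62/2655)·125/8 + (-343/20178)·(-1728/343) + 181/342·1 = 1/4 ✓
b·(c∘Ac): (-343/20178)·531/343 + 181/342·207/724 = 1/8 ✓
b·Ac²: (-343/20178)·(-885/392) + 181/342·123/1448 = 1/12 ✓
b·A²c: 181/342·57/724 = 1/24 ✓; 4 stages ⇒ order 4.

4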